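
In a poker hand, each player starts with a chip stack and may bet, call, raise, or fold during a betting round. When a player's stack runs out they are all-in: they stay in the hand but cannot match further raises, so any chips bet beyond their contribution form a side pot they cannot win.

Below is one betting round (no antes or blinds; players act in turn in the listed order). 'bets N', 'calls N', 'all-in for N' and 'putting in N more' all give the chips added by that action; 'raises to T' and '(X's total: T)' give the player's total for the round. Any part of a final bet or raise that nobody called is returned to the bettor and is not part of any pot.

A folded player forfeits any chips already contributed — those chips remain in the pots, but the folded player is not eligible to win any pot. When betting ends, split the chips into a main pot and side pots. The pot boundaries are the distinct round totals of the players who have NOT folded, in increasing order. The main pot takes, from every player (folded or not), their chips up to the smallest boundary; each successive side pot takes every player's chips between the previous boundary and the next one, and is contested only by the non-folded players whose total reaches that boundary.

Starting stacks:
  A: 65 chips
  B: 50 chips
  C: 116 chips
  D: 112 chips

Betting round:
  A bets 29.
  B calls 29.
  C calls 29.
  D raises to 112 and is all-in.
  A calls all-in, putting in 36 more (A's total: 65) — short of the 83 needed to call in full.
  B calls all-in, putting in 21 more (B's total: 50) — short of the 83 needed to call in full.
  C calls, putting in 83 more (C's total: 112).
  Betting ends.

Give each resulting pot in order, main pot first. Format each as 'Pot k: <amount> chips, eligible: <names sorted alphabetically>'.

Pot 1: 200 chips, eligible: A, B, C, D
Pot 2: 45 chips, eligible: A, C, D
Pot 3: 94 chips, eligible: C, D

Derivation:
Contributions: A=65, B=50, C=112, D=112
Pot levels (distinct totals of non-folded players): 50, 65, 112
Layer 1-50: 50 each from A, B, C, D = 50*4 = 200 chips; eligible A, B, C, D
Layer 51-65: 15 each from A, C, D = 15*3 = 45 chips; eligible A, C, D
Layer 66-112: 47 each from C, D = 47*2 = 94 chips; eligible C, D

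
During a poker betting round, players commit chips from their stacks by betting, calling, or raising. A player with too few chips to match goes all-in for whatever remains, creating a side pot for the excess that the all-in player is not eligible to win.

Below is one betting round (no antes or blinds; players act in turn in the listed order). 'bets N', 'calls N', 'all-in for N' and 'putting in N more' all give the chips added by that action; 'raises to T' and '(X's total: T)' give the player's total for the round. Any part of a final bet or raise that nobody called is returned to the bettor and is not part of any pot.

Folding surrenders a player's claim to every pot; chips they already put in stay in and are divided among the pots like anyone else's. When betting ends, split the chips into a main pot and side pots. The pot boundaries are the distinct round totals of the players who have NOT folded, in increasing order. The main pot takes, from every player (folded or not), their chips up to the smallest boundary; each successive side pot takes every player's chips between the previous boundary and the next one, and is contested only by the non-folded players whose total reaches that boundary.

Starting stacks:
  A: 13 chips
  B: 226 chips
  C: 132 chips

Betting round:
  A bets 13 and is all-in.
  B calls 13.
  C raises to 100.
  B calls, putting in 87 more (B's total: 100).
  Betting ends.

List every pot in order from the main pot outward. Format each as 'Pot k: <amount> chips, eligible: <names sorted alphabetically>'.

Pot 1: 39 chips, eligible: A, B, C
Pot 2: 174 chips, eligible: B, C

Derivation:
Contributions: A=13, B=100, C=100
Pot levels (distinct totals of non-folded players): 13, 100
Layer 1-13: 13 each from A, B, C = 13*3 = 39 chips; eligible A, B, C
Layer 14-100: 87 each from B, C = 87*2 = 174 chips; eligible B, C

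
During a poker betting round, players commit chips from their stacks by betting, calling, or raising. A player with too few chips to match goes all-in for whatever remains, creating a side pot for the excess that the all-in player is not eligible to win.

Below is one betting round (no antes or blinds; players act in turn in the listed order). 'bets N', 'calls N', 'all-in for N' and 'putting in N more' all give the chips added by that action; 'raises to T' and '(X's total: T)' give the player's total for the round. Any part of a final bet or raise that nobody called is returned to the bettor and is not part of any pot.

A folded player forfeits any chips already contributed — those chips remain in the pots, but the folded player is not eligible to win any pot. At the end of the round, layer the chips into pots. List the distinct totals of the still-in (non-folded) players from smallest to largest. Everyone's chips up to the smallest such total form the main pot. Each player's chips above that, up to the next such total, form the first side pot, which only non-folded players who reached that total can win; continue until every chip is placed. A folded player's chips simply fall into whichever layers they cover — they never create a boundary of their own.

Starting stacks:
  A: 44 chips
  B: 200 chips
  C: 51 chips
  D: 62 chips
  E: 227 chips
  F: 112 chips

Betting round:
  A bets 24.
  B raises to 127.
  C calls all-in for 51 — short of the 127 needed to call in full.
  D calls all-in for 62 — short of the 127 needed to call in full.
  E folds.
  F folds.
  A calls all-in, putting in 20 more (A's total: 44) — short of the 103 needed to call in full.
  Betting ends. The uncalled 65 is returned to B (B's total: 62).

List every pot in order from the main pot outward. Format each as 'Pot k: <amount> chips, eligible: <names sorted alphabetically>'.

Contributions (after 65 returned to B): A=44, B=62, C=51, D=62
Folded: E, F
Pot levels (distinct totals of non-folded players): 44, 51, 62
Layer 1-44: 44 each from A, B, C, D = 44*4 = 176 chips; eligible A, B, C, D
Layer 45-51: 7 each from B, C, D = 7*3 = 21 chips; eligible B, C, D
Layer 52-62: 11 each from B, D = 11*2 = 22 chips; eligible B, D

Pot 1: 176 chips, eligible: A, B, C, D
Pot 2: 21 chips, eligible: B, C, D
Pot 3: 22 chips, eligible: B, D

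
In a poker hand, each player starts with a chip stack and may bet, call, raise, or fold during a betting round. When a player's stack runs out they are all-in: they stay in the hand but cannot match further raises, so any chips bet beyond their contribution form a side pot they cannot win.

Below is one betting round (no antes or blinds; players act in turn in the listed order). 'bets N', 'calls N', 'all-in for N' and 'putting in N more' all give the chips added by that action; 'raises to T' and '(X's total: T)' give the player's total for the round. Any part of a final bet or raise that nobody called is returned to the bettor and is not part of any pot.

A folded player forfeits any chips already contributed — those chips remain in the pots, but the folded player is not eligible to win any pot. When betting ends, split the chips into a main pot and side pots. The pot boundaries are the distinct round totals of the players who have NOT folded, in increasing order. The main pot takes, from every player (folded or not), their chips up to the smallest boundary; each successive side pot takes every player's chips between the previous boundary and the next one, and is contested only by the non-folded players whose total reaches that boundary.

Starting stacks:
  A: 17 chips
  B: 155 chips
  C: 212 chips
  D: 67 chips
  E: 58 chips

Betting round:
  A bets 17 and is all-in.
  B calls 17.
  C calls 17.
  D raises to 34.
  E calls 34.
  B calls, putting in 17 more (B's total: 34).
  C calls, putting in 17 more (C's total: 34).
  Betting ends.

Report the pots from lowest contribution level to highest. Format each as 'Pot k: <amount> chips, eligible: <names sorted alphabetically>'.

Contributions: A=17, B=34, C=34, D=34, E=34
Pot levels (distinct totals of non-folded players): 17, 34
Layer 1-17: 17 each from A, B, C, D, E = 17*5 = 85 chips; eligible A, B, C, D, E
Layer 18-34: 17 each from B, C, D, E = 17*4 = 68 chips; eligible B, C, D, E

Pot 1: 85 chips, eligible: A, B, C, D, E
Pot 2: 68 chips, eligible: B, C, D, E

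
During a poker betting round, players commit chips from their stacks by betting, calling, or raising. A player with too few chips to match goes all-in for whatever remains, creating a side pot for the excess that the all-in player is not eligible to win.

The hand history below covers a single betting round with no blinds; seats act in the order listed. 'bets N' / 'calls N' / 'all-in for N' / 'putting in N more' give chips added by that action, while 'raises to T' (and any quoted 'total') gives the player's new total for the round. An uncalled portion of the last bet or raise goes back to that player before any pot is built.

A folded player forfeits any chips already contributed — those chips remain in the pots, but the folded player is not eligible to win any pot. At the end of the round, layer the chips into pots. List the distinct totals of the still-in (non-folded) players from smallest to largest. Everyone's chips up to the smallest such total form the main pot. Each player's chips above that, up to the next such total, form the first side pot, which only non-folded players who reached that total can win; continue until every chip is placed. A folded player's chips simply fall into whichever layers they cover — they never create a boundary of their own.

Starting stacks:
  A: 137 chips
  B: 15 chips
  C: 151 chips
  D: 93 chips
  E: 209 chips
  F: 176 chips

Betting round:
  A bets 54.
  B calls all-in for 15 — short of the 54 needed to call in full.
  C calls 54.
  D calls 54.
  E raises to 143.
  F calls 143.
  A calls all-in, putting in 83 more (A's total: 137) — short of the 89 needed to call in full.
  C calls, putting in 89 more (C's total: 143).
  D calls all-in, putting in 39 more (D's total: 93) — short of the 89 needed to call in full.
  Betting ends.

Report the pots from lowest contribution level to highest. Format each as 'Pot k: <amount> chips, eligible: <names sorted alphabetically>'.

Pot 1: 90 chips, eligible: A, B, C, D, E, F
Pot 2: 390 chips, eligible: A, C, D, E, F
Pot 3: 176 chips, eligible: A, C, E, F
Pot 4: 18 chips, eligible: C, E, F

Derivation:
Contributions: A=137, B=15, C=143, D=93, E=143, F=143
Pot levels (distinct totals of non-folded players): 15, 93, 137, 143
Layer 1-15: 15 each from A, B, C, D, E, F = 15*6 = 90 chips; eligible A, B, C, D, E, F
Layer 16-93: 78 each from A, C, D, E, F = 78*5 = 390 chips; eligible A, C, D, E, F
Layer 94-137: 44 each from A, C, E, F = 44*4 = 176 chips; eligible A, C, E, F
Layer 138-143: 6 each from C, E, F = 6*3 = 18 chips; eligible C, E, F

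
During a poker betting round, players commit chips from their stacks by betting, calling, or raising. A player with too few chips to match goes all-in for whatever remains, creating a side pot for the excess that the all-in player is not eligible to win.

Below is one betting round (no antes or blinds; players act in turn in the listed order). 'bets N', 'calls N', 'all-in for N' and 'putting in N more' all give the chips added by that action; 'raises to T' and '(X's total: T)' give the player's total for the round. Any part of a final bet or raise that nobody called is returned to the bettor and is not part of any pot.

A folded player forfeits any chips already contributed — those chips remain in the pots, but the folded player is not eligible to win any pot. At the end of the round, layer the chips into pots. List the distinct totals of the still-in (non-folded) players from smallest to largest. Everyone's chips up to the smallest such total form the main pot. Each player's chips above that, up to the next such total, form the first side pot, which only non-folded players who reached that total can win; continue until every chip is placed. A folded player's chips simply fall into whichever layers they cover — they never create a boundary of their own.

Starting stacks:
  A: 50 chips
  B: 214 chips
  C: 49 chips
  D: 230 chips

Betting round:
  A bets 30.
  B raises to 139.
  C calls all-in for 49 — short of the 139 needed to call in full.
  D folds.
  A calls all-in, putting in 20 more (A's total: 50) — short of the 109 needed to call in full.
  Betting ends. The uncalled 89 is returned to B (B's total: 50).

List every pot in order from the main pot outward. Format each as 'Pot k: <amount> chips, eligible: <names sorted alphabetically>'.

Contributions (after 89 returned to B): A=50, B=50, C=49
Folded: D
Pot levels (distinct totals of non-folded players): 49, 50
Layer 1-49: 49 each from A, B, C = 49*3 = 147 chips; eligible A, B, C
Layer 50-50: 1 each from A, B = 1*2 = 2 chips; eligible A, B

Pot 1: 147 chips, eligible: A, B, C
Pot 2: 2 chips, eligible: A, B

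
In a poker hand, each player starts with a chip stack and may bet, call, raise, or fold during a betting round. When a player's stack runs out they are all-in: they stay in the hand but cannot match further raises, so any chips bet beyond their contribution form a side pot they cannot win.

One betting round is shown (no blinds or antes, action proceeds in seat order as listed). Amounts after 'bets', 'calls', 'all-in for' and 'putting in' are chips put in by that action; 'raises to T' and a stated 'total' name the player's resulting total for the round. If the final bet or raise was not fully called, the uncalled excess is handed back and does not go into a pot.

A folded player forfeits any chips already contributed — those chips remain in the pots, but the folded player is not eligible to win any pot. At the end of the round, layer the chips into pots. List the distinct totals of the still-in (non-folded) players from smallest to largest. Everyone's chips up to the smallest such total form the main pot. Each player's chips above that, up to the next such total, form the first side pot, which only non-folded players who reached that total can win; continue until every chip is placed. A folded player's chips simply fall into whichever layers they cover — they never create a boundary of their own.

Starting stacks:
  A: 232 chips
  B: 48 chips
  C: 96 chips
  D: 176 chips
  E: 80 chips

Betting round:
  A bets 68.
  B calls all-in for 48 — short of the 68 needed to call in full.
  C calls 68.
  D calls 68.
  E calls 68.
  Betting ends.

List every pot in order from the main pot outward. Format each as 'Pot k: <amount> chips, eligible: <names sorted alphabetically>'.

Contributions: A=68, B=48, C=68, D=68, E=68
Pot levels (distinct totals of non-folded players): 48, 68
Layer 1-48: 48 each from A, B, C, D, E = 48*5 = 240 chips; eligible A, B, C, D, E
Layer 49-68: 20 each from A, C, D, E = 20*4 = 80 chips; eligible A, C, D, E

Pot 1: 240 chips, eligible: A, B, C, D, E
Pot 2: 80 chips, eligible: A, C, D, E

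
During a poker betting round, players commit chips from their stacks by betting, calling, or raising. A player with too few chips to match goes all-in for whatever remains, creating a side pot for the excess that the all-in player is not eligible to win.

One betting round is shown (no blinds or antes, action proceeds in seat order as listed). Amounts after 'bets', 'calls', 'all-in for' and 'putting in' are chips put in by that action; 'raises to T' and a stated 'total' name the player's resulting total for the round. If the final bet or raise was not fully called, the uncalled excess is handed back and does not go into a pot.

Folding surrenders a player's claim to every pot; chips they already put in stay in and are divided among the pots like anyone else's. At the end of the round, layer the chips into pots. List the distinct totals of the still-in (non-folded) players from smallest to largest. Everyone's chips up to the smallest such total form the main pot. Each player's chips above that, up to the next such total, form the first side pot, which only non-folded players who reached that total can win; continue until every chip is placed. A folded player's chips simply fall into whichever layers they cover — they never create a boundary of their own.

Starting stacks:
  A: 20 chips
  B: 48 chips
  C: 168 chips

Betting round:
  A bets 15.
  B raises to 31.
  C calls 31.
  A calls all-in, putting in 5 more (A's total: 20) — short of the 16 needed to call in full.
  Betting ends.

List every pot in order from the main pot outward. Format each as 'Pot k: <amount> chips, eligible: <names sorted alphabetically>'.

Pot 1: 60 chips, eligible: A, B, C
Pot 2: 22 chips, eligible: B, C

Derivation:
Contributions: A=20, B=31, C=31
Pot levels (distinct totals of non-folded players): 20, 31
Layer 1-20: 20 each from A, B, C = 20*3 = 60 chips; eligible A, B, C
Layer 21-31: 11 each from B, C = 11*2 = 22 chips; eligible B, C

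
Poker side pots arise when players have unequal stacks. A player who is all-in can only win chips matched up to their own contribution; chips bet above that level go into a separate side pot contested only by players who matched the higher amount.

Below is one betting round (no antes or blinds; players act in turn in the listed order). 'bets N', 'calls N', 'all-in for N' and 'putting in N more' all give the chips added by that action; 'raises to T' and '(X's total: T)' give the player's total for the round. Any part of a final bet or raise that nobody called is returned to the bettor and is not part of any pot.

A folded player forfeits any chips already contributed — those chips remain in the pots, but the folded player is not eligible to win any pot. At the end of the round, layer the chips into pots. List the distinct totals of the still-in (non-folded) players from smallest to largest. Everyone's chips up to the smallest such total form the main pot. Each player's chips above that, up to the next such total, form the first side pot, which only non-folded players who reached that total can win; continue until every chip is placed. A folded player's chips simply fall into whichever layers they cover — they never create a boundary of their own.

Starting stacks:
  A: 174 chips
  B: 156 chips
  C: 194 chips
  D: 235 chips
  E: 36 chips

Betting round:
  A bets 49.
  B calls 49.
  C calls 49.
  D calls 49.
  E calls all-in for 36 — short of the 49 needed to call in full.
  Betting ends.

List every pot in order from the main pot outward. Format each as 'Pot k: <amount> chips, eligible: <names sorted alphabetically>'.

Pot 1: 180 chips, eligible: A, B, C, D, E
Pot 2: 52 chips, eligible: A, B, C, D

Derivation:
Contributions: A=49, B=49, C=49, D=49, E=36
Pot levels (distinct totals of non-folded players): 36, 49
Layer 1-36: 36 each from A, B, C, D, E = 36*5 = 180 chips; eligible A, B, C, D, E
Layer 37-49: 13 each from A, B, C, D = 13*4 = 52 chips; eligible A, B, C, D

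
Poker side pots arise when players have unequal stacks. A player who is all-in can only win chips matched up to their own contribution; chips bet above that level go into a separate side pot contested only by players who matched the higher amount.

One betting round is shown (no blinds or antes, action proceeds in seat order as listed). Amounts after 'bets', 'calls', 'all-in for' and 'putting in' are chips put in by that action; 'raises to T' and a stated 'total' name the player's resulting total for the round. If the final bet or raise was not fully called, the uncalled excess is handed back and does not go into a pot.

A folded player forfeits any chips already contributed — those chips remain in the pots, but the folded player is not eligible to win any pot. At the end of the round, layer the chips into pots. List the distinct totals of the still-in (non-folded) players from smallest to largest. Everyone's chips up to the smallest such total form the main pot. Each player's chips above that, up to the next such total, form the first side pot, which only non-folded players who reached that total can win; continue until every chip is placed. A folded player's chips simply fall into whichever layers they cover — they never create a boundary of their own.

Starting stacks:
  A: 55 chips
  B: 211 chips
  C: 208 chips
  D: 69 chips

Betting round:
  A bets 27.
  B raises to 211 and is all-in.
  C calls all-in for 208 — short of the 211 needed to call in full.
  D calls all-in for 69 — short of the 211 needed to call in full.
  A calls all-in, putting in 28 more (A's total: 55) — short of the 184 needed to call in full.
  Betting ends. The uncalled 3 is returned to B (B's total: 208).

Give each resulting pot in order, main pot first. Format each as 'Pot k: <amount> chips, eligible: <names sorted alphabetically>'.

Pot 1: 220 chips, eligible: A, B, C, D
Pot 2: 42 chips, eligible: B, C, D
Pot 3: 278 chips, eligible: B, C

Derivation:
Contributions (after 3 returned to B): A=55, B=208, C=208, D=69
Pot levels (distinct totals of non-folded players): 55, 69, 208
Layer 1-55: 55 each from A, B, C, D = 55*4 = 220 chips; eligible A, B, C, D
Layer 56-69: 14 each from B, C, D = 14*3 = 42 chips; eligible B, C, D
Layer 70-208: 139 each from B, C = 139*2 = 278 chips; eligible B, C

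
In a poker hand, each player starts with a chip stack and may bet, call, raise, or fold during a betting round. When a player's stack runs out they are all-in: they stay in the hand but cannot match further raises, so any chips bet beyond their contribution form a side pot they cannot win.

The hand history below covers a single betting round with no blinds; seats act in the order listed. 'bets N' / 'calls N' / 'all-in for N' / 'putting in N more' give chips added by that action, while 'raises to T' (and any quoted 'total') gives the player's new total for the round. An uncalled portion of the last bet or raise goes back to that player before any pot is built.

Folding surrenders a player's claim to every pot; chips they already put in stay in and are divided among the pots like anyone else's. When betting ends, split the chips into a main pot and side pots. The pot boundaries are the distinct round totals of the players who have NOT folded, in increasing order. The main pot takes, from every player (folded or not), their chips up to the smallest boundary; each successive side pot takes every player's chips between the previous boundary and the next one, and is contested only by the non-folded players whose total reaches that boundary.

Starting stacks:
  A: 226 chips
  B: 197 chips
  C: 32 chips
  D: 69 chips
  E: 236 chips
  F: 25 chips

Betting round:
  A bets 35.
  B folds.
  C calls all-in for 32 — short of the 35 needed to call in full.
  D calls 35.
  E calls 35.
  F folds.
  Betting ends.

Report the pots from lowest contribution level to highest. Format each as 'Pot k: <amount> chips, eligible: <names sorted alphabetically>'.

Pot 1: 128 chips, eligible: A, C, D, E
Pot 2: 9 chips, eligible: A, D, E

Derivation:
Contributions: A=35, C=32, D=35, E=35
Folded: B, F
Pot levels (distinct totals of non-folded players): 32, 35
Layer 1-32: 32 each from A, C, D, E = 32*4 = 128 chips; eligible A, C, D, E
Layer 33-35: 3 each from A, D, E = 3*3 = 9 chips; eligible A, D, E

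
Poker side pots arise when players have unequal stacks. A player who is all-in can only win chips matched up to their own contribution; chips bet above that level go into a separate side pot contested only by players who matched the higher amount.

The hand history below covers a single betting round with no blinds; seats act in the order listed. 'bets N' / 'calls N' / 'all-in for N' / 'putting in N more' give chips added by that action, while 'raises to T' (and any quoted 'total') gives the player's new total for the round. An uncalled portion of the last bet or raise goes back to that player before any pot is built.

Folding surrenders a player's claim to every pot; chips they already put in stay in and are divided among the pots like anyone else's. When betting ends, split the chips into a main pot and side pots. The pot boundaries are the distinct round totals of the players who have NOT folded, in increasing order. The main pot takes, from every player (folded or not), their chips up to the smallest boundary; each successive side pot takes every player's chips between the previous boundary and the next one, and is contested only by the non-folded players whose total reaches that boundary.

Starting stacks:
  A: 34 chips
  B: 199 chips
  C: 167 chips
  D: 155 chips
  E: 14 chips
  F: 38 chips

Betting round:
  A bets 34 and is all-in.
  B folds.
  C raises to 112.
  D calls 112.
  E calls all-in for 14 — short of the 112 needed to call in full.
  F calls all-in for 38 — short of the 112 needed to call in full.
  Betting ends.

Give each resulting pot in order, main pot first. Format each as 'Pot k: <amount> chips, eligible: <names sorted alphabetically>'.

Contributions: A=34, C=112, D=112, E=14, F=38
Folded: B
Pot levels (distinct totals of non-folded players): 14, 34, 38, 112
Layer 1-14: 14 each from A, C, D, E, F = 14*5 = 70 chips; eligible A, C, D, E, F
Layer 15-34: 20 each from A, C, D, F = 20*4 = 80 chips; eligible A, C, D, F
Layer 35-38: 4 each from C, D, F = 4*3 = 12 chips; eligible C, D, F
Layer 39-112: 74 each from C, D = 74*2 = 148 chips; eligible C, D

Pot 1: 70 chips, eligible: A, C, D, E, F
Pot 2: 80 chips, eligible: A, C, D, F
Pot 3: 12 chips, eligible: C, D, F
Pot 4: 148 chips, eligible: C, D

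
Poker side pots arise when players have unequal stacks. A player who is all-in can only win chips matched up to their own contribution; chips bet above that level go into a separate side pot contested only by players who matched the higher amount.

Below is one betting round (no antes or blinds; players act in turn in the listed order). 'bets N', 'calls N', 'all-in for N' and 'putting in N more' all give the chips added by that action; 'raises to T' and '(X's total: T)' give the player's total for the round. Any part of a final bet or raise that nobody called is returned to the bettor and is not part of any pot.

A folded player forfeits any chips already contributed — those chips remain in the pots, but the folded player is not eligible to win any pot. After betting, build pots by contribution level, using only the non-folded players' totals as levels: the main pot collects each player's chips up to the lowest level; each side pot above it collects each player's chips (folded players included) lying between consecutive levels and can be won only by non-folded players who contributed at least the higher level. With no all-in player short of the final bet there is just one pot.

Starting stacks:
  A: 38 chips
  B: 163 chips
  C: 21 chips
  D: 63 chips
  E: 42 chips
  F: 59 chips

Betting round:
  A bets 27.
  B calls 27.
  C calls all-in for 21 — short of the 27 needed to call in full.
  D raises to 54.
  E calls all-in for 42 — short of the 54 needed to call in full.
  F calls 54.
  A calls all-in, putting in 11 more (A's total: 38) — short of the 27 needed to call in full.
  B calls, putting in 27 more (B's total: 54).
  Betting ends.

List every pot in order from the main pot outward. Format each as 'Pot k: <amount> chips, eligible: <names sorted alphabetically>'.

Pot 1: 126 chips, eligible: A, B, C, D, E, F
Pot 2: 85 chips, eligible: A, B, D, E, F
Pot 3: 16 chips, eligible: B, D, E, F
Pot 4: 36 chips, eligible: B, D, F

Derivation:
Contributions: A=38, B=54, C=21, D=54, E=42, F=54
Pot levels (distinct totals of non-folded players): 21, 38, 42, 54
Layer 1-21: 21 each from A, B, C, D, E, F = 21*6 = 126 chips; eligible A, B, C, D, E, F
Layer 22-38: 17 each from A, B, D, E, F = 17*5 = 85 chips; eligible A, B, D, E, F
Layer 39-42: 4 each from B, D, E, F = 4*4 = 16 chips; eligible B, D, E, F
Layer 43-54: 12 each from B, D, F = 12*3 = 36 chips; eligible B, D, F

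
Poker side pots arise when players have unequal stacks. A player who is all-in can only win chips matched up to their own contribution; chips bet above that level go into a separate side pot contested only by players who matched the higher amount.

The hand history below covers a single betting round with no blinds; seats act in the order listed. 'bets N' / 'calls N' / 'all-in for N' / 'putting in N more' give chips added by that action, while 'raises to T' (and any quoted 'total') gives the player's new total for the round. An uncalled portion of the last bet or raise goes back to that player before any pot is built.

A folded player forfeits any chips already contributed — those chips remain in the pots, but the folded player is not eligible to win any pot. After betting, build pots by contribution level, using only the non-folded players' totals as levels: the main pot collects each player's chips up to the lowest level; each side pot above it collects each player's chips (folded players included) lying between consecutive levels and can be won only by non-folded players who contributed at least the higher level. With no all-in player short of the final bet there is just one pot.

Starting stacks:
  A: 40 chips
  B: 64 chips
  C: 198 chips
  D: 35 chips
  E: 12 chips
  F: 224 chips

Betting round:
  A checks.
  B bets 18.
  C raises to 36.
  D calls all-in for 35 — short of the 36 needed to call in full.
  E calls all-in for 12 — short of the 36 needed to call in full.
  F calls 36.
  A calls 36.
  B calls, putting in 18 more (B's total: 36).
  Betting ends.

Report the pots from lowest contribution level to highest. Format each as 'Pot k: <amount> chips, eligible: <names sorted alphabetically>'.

Contributions: A=36, B=36, C=36, D=35, E=12, F=36
Pot levels (distinct totals of non-folded players): 12, 35, 36
Layer 1-12: 12 each from A, B, C, D, E, F = 12*6 = 72 chips; eligible A, B, C, D, E, F
Layer 13-35: 23 each from A, B, C, D, F = 23*5 = 115 chips; eligible A, B, C, D, F
Layer 36-36: 1 each from A, B, C, F = 1*4 = 4 chips; eligible A, B, C, F

Pot 1: 72 chips, eligible: A, B, C, D, E, F
Pot 2: 115 chips, eligible: A, B, C, D, F
Pot 3: 4 chips, eligible: A, B, C, F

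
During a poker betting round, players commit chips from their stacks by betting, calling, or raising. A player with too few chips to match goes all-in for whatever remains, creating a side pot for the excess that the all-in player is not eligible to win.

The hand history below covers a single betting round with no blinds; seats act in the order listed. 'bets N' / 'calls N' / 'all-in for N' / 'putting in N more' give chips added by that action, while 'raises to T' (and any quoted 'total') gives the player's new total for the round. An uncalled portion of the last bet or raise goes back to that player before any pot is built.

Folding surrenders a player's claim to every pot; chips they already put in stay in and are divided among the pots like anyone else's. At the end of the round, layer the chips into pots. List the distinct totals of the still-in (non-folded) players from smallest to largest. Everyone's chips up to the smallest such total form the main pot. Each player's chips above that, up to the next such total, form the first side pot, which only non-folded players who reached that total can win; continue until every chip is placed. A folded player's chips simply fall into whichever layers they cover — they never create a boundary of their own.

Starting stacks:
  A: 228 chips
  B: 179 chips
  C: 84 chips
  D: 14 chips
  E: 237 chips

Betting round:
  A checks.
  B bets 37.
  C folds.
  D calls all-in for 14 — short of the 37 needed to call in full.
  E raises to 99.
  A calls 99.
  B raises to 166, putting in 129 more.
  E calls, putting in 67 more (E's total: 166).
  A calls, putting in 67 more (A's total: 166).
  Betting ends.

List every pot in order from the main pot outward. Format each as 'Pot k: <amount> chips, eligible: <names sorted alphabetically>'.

Contributions: A=166, B=166, D=14, E=166
Folded: C
Pot levels (distinct totals of non-folded players): 14, 166
Layer 1-14: 14 each from A, B, D, E = 14*4 = 56 chips; eligible A, B, D, E
Layer 15-166: 152 each from A, B, E = 152*3 = 456 chips; eligible A, B, E

Pot 1: 56 chips, eligible: A, B, D, E
Pot 2: 456 chips, eligible: A, B, E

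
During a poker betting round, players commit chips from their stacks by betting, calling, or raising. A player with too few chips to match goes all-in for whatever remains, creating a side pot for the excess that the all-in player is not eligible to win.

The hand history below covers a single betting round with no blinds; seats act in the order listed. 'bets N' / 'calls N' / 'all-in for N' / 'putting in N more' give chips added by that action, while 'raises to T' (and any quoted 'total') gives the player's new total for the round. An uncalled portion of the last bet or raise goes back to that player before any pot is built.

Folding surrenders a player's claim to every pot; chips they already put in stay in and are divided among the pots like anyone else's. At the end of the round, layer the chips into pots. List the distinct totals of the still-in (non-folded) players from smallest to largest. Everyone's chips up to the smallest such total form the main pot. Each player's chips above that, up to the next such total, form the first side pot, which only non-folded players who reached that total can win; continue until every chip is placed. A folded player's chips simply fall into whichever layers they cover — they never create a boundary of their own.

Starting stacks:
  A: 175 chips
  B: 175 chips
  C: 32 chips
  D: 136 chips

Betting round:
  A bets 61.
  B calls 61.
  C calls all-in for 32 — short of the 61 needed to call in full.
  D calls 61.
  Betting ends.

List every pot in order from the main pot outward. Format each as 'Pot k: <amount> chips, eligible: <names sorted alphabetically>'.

Pot 1: 128 chips, eligible: A, B, C, D
Pot 2: 87 chips, eligible: A, B, D

Derivation:
Contributions: A=61, B=61, C=32, D=61
Pot levels (distinct totals of non-folded players): 32, 61
Layer 1-32: 32 each from A, B, C, D = 32*4 = 128 chips; eligible A, B, C, D
Layer 33-61: 29 each from A, B, D = 29*3 = 87 chips; eligible A, B, D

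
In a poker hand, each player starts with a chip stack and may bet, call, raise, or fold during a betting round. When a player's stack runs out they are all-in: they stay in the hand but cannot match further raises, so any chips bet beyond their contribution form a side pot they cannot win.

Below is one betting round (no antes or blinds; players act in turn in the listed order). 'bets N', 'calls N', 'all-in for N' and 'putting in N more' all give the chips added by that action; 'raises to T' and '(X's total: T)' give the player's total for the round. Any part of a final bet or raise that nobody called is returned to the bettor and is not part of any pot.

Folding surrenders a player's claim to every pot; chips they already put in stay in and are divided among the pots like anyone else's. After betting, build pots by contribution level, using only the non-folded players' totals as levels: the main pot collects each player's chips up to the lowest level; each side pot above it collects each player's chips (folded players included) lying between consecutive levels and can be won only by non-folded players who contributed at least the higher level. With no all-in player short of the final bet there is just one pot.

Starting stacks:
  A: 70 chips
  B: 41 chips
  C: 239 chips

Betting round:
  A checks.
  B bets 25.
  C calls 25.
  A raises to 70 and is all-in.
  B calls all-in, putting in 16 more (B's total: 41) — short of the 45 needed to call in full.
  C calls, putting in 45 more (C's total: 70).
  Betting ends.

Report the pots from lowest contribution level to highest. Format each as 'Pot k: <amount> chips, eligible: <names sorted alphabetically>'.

Contributions: A=70, B=41, C=70
Pot levels (distinct totals of non-folded players): 41, 70
Layer 1-41: 41 each from A, B, C = 41*3 = 123 chips; eligible A, B, C
Layer 42-70: 29 each from A, C = 29*2 = 58 chips; eligible A, C

Pot 1: 123 chips, eligible: A, B, C
Pot 2: 58 chips, eligible: A, C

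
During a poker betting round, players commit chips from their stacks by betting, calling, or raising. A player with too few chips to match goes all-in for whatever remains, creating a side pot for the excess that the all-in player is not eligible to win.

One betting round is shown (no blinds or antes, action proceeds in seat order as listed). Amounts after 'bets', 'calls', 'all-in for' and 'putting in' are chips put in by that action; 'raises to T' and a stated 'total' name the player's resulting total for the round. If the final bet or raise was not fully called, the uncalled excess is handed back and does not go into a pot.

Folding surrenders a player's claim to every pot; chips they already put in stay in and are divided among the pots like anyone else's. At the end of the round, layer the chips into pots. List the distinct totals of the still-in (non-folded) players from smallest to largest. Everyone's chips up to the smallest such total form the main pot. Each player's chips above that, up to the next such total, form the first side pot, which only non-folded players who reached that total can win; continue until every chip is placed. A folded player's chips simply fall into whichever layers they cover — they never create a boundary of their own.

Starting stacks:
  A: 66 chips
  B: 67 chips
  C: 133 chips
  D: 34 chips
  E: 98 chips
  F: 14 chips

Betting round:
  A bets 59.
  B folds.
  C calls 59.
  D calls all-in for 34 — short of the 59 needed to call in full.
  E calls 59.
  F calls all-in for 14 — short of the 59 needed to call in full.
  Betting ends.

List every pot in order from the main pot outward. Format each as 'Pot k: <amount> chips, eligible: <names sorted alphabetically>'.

Contributions: A=59, C=59, D=34, E=59, F=14
Folded: B
Pot levels (distinct totals of non-folded players): 14, 34, 59
Layer 1-14: 14 each from A, C, D, E, F = 14*5 = 70 chips; eligible A, C, D, E, F
Layer 15-34: 20 each from A, C, D, E = 20*4 = 80 chips; eligible A, C, D, E
Layer 35-59: 25 each from A, C, E = 25*3 = 75 chips; eligible A, C, E

Pot 1: 70 chips, eligible: A, C, D, E, F
Pot 2: 80 chips, eligible: A, C, D, E
Pot 3: 75 chips, eligible: A, C, E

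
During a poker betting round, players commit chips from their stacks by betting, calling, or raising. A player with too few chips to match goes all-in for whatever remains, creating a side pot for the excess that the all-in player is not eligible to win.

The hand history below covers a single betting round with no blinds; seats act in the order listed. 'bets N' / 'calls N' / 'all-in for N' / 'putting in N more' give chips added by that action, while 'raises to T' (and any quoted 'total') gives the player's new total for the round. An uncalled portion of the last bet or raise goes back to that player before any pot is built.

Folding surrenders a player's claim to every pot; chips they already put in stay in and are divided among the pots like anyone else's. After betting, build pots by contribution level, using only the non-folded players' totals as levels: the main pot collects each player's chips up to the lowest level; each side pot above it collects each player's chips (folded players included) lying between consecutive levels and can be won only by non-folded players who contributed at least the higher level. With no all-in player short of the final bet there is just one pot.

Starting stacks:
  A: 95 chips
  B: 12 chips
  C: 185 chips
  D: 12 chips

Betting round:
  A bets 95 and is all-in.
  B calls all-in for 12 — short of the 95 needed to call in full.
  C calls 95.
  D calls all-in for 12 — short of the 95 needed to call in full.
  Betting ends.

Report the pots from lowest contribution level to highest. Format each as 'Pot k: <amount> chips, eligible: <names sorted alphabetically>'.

Pot 1: 48 chips, eligible: A, B, C, D
Pot 2: 166 chips, eligible: A, C

Derivation:
Contributions: A=95, B=12, C=95, D=12
Pot levels (distinct totals of non-folded players): 12, 95
Layer 1-12: 12 each from A, B, C, D = 12*4 = 48 chips; eligible A, B, C, D
Layer 13-95: 83 each from A, C = 83*2 = 166 chips; eligible A, C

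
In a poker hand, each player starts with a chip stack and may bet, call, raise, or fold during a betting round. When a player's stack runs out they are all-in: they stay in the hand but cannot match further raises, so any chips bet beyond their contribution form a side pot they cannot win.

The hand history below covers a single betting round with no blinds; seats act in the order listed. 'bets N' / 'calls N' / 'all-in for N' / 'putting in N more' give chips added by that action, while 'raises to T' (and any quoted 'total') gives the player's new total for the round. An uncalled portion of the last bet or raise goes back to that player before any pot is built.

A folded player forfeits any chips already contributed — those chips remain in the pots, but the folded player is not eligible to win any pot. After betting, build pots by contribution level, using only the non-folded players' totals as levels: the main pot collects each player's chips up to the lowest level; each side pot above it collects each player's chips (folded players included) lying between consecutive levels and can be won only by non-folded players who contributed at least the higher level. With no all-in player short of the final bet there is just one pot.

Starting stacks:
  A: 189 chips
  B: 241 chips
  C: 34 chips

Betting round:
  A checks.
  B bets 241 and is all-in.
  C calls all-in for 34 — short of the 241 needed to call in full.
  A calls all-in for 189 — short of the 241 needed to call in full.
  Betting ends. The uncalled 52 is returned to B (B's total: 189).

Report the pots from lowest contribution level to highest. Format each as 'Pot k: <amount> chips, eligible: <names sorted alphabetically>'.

Contributions (after 52 returned to B): A=189, B=189, C=34
Pot levels (distinct totals of non-folded players): 34, 189
Layer 1-34: 34 each from A, B, C = 34*3 = 102 chips; eligible A, B, C
Layer 35-189: 155 each from A, B = 155*2 = 310 chips; eligible A, B

Pot 1: 102 chips, eligible: A, B, C
Pot 2: 310 chips, eligible: A, B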